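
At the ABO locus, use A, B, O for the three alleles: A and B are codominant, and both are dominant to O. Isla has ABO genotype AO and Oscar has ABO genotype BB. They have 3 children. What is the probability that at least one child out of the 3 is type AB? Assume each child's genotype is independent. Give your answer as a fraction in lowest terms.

ABO cross AO × BB → 1/2 B, 1/2 AB.
So P(type AB) = 1/2 per child.
P(none) = (1/2)^3 = 1/8; P(at least one) = 1 − 1/8 = 7/8.

7/8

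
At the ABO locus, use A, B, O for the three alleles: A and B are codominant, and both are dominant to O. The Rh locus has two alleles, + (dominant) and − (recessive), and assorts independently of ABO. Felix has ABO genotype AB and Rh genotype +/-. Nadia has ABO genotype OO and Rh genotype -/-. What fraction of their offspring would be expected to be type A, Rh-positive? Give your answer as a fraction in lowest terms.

ABO cross AB × OO → offspring phenotypes: 1/2 A, 1/2 B.
Rh cross +/- × -/- → 1/2 Rh+, 1/2 Rh-.
Independent loci: P(type A, Rh-positive) = 1/2 × 1/2 = 1/4.

1/4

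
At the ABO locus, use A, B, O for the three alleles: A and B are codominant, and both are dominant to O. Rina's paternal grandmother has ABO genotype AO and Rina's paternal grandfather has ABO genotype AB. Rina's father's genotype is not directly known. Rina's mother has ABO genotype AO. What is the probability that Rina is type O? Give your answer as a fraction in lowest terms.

Rina's father's ABO genotype from AO × AB: 1/4 AA, 1/4 AB, 1/4 AO, 1/4 BO.
Crossing each possibility with the mother AO and summing P(type O): 1/4·0 + 1/4·0 + 1/4·1/4 + 1/4·1/4 = 1/8.

1/8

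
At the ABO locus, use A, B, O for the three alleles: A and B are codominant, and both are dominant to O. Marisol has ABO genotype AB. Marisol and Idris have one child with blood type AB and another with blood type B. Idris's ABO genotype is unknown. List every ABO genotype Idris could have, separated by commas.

For each candidate genotype of Idris, check whether crossing it with AB can produce every observed child phenotype.
  AA → possible child types {A, AB} ✗
  AB → possible child types {A, B, AB} ✓
  AO → possible child types {A, B, AB} ✓
  BB → possible child types {B, AB} ✓
  BO → possible child types {A, B, AB} ✓
  OO → possible child types {A, B} ✗

AB, AO, BB, BO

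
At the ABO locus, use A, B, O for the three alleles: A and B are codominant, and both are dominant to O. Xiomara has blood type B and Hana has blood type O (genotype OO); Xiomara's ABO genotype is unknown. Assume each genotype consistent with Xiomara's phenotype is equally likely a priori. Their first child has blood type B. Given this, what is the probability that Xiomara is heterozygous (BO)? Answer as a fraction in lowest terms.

1/3

Possible genotypes: Xiomara ∈ {BB, BO}; Hana ∈ {OO}.
Weight each parental genotype pair by prior × P(type-B child):
  BB × OO: posterior weight 2/3.
  BO × OO: posterior weight 1/3.
Sum the posterior weight over pairs where Xiomara is BO: 1/3.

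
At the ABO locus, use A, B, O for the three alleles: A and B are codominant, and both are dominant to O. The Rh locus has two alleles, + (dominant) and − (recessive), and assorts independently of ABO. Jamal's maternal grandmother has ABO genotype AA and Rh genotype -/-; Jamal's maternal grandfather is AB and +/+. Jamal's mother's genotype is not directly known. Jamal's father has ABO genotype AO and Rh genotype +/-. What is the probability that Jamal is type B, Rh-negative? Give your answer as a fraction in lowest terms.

1/32

Jamal's mother's ABO genotype from AA × AB: 1/2 AA, 1/2 AB.
Crossing each possibility with the father AO and summing P(type B): 1/2·0 + 1/2·1/4 = 1/8.
Similarly for Rh via the mother's Rh distribution: P(Rh-) = 1/4.
Independent loci: 1/8 × 1/4 = 1/32.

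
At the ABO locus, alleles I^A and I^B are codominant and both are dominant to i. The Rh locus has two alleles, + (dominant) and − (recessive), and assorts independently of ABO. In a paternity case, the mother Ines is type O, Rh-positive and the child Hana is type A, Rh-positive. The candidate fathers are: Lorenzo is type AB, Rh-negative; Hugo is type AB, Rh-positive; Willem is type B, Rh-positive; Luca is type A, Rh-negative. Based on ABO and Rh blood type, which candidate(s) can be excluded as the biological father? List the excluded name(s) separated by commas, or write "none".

A candidate is excluded only if no genotype consistent with his phenotype could produce a type A, Rh-positive child with a type O, Rh-positive mother.
Willem (type B, Rh+): no genotype consistent with that phenotype can produce a type-A Rh+ child with a type-O mother.

Willem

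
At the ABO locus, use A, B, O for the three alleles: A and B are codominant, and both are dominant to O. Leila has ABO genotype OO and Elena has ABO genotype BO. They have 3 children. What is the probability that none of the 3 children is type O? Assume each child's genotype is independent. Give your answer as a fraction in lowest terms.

1/8

ABO cross OO × BO → 1/2 O, 1/2 B.
So P(type O) = 1/2 per child.
P(not type O) = 1/2 for one child; (1/2)^3 = 1/8.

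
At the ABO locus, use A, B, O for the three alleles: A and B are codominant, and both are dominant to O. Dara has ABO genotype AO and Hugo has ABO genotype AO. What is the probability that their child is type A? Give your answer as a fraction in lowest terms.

ABO cross AO × AO → offspring phenotypes: 1/4 O, 3/4 A.
So P(type A) = 3/4.

3/4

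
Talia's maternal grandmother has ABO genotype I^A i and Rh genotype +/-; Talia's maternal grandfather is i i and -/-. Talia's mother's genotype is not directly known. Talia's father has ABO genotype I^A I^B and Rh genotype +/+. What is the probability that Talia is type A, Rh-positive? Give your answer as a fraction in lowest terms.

Talia's mother's ABO genotype from I^A i × i i: 1/2 I^A i, 1/2 i i.
Crossing each possibility with the father I^A I^B and summing P(type A): 1/2·1/2 + 1/2·1/2 = 1/2.
Similarly for Rh via the mother's Rh distribution: P(Rh+) = 1.
Independent loci: 1/2 × 1 = 1/2.

1/2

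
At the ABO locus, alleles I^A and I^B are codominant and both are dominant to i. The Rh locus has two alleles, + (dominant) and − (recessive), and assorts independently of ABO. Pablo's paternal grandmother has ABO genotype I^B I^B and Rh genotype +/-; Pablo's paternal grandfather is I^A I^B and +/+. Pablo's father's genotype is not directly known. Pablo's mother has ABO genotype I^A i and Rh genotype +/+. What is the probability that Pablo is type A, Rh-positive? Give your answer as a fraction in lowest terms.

Pablo's father's ABO genotype from I^B I^B × I^A I^B: 1/2 I^A I^B, 1/2 I^B I^B.
Crossing each possibility with the mother I^A i and summing P(type A): 1/2·1/2 + 1/2·0 = 1/4.
Similarly for Rh via the father's Rh distribution: P(Rh+) = 1.
Independent loci: 1/4 × 1 = 1/4.

1/4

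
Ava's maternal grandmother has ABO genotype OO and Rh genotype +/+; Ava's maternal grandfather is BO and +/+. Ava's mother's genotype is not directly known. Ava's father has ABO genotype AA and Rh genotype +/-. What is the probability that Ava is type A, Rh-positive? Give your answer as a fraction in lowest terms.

3/4

Ava's mother's ABO genotype from OO × BO: 1/2 BO, 1/2 OO.
Crossing each possibility with the father AA and summing P(type A): 1/2·1/2 + 1/2·1 = 3/4.
Similarly for Rh via the mother's Rh distribution: P(Rh+) = 1.
Independent loci: 3/4 × 1 = 3/4.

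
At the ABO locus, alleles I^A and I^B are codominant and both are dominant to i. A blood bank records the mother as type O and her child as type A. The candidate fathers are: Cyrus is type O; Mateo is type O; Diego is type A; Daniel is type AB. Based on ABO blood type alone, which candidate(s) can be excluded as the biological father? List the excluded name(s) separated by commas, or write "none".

Cyrus, Mateo

A candidate is excluded only if no genotype consistent with his phenotype could produce a type A child with a type O mother.
Cyrus (type O): no genotype consistent with that phenotype can produce a type-A child with a type-O mother.
Mateo (type O): no genotype consistent with that phenotype can produce a type-A child with a type-O mother.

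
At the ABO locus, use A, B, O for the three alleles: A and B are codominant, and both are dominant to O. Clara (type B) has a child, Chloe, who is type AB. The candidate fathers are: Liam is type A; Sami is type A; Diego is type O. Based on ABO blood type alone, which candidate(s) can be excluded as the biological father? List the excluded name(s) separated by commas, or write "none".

A candidate is excluded only if no genotype consistent with his phenotype could produce a type AB child with a type B mother.
Diego (type O): no genotype consistent with that phenotype can produce a type-AB child with a type-B mother.

Diego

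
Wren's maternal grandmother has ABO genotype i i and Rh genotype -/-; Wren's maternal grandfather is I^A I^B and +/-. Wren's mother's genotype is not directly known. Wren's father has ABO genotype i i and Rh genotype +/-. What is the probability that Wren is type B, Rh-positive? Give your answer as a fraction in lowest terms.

5/32

Wren's mother's ABO genotype from i i × I^A I^B: 1/2 I^A i, 1/2 I^B i.
Crossing each possibility with the father i i and summing P(type B): 1/2·0 + 1/2·1/2 = 1/4.
Similarly for Rh via the mother's Rh distribution: P(Rh+) = 5/8.
Independent loci: 1/4 × 5/8 = 5/32.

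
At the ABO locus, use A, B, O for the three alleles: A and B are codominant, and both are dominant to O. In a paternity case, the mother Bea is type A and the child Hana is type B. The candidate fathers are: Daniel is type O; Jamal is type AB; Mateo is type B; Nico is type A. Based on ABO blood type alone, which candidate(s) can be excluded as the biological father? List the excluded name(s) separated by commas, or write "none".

Daniel, Nico

A candidate is excluded only if no genotype consistent with his phenotype could produce a type B child with a type A mother.
Daniel (type O): no genotype consistent with that phenotype can produce a type-B child with a type-A mother.
Nico (type A): no genotype consistent with that phenotype can produce a type-B child with a type-A mother.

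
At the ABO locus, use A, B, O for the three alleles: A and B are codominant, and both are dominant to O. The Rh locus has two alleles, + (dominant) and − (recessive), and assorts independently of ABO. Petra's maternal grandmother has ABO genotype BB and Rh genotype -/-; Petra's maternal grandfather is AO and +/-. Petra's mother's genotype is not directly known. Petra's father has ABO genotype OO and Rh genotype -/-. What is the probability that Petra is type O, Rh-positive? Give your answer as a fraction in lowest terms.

1/16

Petra's mother's ABO genotype from BB × AO: 1/2 AB, 1/2 BO.
Crossing each possibility with the father OO and summing P(type O): 1/2·0 + 1/2·1/2 = 1/4.
Similarly for Rh via the mother's Rh distribution: P(Rh+) = 1/4.
Independent loci: 1/4 × 1/4 = 1/16.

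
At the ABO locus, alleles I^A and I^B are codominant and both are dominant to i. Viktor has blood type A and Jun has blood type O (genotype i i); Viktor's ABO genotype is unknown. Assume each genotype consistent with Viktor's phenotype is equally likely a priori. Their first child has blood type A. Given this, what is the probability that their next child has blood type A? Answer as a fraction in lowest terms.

5/6

Possible genotypes: Viktor ∈ {I^A I^A, I^A i}; Jun ∈ {i i}.
Weight each parental genotype pair by prior × P(type-A child):
  I^A I^A × i i: posterior weight 2/3; P(next child type A) = 1.
  I^A i × i i: posterior weight 1/3; P(next child type A) = 1/2.
Weighted sum = 5/6.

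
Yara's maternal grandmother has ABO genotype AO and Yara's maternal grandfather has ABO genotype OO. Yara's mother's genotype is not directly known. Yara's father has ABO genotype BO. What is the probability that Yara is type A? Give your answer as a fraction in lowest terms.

Yara's mother's ABO genotype from AO × OO: 1/2 AO, 1/2 OO.
Crossing each possibility with the father BO and summing P(type A): 1/2·1/4 + 1/2·0 = 1/8.

1/8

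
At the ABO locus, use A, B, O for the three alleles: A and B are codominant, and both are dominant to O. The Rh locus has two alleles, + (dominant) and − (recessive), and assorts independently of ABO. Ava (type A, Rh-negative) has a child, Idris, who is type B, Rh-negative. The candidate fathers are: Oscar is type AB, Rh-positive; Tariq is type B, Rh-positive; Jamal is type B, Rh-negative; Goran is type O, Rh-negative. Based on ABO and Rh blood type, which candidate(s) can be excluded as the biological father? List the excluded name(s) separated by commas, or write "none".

A candidate is excluded only if no genotype consistent with his phenotype could produce a type B, Rh-negative child with a type A, Rh-negative mother.
Goran (type O, Rh-): no genotype consistent with that phenotype can produce a type-B Rh- child with a type-A mother.

Goran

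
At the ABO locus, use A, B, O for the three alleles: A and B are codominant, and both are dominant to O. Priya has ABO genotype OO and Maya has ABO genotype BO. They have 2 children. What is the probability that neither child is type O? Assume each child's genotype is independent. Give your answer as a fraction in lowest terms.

ABO cross OO × BO → 1/2 O, 1/2 B.
So P(type O) = 1/2 per child.
P(not type O) = 1/2 for one child; (1/2)^2 = 1/4.

1/4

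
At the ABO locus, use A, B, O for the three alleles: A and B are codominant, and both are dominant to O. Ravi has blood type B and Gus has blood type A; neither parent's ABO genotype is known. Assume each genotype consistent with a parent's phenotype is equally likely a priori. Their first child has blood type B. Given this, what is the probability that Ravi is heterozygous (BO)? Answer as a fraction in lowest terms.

Possible genotypes: Ravi ∈ {BB, BO}; Gus ∈ {AA, AO}.
Weight each parental genotype pair by prior × P(type-B child):
  BB × AO: posterior weight 2/3.
  BO × AO: posterior weight 1/3.
Sum the posterior weight over pairs where Ravi is BO: 1/3.

1/3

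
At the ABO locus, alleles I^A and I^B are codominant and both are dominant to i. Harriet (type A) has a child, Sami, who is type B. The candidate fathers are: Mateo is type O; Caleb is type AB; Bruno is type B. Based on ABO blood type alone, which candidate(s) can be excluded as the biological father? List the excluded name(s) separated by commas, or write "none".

Mateo

A candidate is excluded only if no genotype consistent with his phenotype could produce a type B child with a type A mother.
Mateo (type O): no genotype consistent with that phenotype can produce a type-B child with a type-A mother.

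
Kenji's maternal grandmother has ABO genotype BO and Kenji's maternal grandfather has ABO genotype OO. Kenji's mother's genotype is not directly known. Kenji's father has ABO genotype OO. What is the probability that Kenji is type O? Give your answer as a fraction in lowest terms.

Kenji's mother's ABO genotype from BO × OO: 1/2 BO, 1/2 OO.
Crossing each possibility with the father OO and summing P(type O): 1/2·1/2 + 1/2·1 = 3/4.

3/4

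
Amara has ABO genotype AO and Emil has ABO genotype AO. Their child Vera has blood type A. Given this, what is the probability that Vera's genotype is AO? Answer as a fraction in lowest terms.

Cross AO × AO → 1/4 AA, 1/2 AO, 1/4 OO.
Type-A genotypes among offspring: AA (1/4), AO (1/2); total 3/4.
P(AO | type A) = (1/2) / (3/4) = 2/3.

2/3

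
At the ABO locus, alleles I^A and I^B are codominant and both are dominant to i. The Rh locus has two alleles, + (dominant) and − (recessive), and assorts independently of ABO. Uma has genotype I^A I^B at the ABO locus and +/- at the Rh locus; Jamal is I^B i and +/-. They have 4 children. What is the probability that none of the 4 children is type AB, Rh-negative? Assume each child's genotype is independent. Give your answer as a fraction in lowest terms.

ABO cross I^A I^B × I^B i → 1/4 A, 1/2 B, 1/4 AB.
Rh cross +/- × +/- → 3/4 Rh+, 1/4 Rh-; so P(type AB, Rh-negative) = 1/4 × 1/4 = 1/16 per child.
P(not type AB, Rh-negative) = 15/16 for one child; (15/16)^4 = 50625/65536.

50625/65536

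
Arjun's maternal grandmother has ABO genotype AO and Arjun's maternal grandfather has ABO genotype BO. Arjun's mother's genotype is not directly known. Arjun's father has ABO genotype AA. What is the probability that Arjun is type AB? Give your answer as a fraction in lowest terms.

1/4

Arjun's mother's ABO genotype from AO × BO: 1/4 AB, 1/4 AO, 1/4 BO, 1/4 OO.
Crossing each possibility with the father AA and summing P(type AB): 1/4·1/2 + 1/4·0 + 1/4·1/2 + 1/4·0 = 1/4.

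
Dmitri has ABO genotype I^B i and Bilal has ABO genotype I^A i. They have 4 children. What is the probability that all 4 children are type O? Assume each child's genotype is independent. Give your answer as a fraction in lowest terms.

1/256

ABO cross I^B i × I^A i → 1/4 O, 1/4 A, 1/4 B, 1/4 AB.
So P(type O) = 1/4 per child.
All 4 independent: (1/4)^4 = 1/256.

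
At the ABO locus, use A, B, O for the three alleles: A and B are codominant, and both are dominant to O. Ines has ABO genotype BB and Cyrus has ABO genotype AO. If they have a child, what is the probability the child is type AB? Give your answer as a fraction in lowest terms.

ABO cross BB × AO → offspring phenotypes: 1/2 B, 1/2 AB.
So P(type AB) = 1/2.

1/2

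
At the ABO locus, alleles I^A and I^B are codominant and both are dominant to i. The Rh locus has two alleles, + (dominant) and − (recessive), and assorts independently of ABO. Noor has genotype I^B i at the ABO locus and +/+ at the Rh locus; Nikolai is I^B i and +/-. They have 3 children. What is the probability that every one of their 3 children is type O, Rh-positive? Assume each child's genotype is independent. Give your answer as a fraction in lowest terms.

1/64

ABO cross I^B i × I^B i → 1/4 O, 3/4 B.
Rh cross +/+ × +/- → 1 Rh+; so P(type O, Rh-positive) = 1/4 × 1 = 1/4 per child.
All 3 independent: (1/4)^3 = 1/64.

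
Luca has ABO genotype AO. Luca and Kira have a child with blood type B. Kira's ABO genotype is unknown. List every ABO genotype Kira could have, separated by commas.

For each candidate genotype of Kira, check whether crossing it with AO can produce every observed child phenotype.
  AA → possible child types {A} ✗
  AB → possible child types {A, B, AB} ✓
  AO → possible child types {O, A} ✗
  BB → possible child types {B, AB} ✓
  BO → possible child types {O, A, B, AB} ✓
  OO → possible child types {O, A} ✗

AB, BB, BO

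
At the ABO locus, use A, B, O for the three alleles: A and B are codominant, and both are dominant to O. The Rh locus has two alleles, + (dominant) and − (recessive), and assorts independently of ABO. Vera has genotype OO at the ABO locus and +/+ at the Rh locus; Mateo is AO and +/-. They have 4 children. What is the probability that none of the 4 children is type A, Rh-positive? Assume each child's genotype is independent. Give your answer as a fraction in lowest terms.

ABO cross OO × AO → 1/2 O, 1/2 A.
Rh cross +/+ × +/- → 1 Rh+; so P(type A, Rh-positive) = 1/2 × 1 = 1/2 per child.
P(not type A, Rh-positive) = 1/2 for one child; (1/2)^4 = 1/16.

1/16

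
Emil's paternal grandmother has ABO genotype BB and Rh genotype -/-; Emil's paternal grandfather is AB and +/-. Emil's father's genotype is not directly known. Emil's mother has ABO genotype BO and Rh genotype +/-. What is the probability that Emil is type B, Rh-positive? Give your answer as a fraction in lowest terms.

Emil's father's ABO genotype from BB × AB: 1/2 AB, 1/2 BB.
Crossing each possibility with the mother BO and summing P(type B): 1/2·1/2 + 1/2·1 = 3/4.
Similarly for Rh via the father's Rh distribution: P(Rh+) = 5/8.
Independent loci: 3/4 × 5/8 = 15/32.

15/32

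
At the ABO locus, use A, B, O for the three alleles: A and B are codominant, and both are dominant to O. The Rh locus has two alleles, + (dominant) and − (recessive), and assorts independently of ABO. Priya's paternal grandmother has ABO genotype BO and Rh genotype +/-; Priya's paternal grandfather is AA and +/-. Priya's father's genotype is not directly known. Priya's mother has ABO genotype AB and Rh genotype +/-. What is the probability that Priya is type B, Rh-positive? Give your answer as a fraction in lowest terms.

Priya's father's ABO genotype from BO × AA: 1/2 AB, 1/2 AO.
Crossing each possibility with the mother AB and summing P(type B): 1/2·1/4 + 1/2·1/4 = 1/4.
Similarly for Rh via the father's Rh distribution: P(Rh+) = 3/4.
Independent loci: 1/4 × 3/4 = 3/16.

3/16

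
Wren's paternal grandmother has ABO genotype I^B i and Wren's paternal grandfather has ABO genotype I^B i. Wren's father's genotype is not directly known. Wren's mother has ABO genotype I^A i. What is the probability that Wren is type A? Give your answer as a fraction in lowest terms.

1/4

Wren's father's ABO genotype from I^B i × I^B i: 1/4 I^B I^B, 1/2 I^B i, 1/4 i i.
Crossing each possibility with the mother I^A i and summing P(type A): 1/4·0 + 1/2·1/4 + 1/4·1/2 = 1/4.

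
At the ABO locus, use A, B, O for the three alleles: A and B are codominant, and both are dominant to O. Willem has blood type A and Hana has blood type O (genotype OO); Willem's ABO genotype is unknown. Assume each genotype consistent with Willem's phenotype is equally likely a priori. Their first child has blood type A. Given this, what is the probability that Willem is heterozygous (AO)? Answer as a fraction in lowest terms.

Possible genotypes: Willem ∈ {AA, AO}; Hana ∈ {OO}.
Weight each parental genotype pair by prior × P(type-A child):
  AA × OO: posterior weight 2/3.
  AO × OO: posterior weight 1/3.
Sum the posterior weight over pairs where Willem is AO: 1/3.

1/3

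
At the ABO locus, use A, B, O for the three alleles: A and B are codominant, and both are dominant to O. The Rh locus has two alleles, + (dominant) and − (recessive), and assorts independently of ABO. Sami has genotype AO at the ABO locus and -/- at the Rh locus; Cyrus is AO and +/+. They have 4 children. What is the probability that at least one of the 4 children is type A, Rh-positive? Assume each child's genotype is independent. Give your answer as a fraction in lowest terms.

ABO cross AO × AO → 1/4 O, 3/4 A.
Rh cross -/- × +/+ → 1 Rh+; so P(type A, Rh-positive) = 3/4 × 1 = 3/4 per child.
P(none) = (1/4)^4 = 1/256; P(at least one) = 1 − 1/256 = 255/256.

255/256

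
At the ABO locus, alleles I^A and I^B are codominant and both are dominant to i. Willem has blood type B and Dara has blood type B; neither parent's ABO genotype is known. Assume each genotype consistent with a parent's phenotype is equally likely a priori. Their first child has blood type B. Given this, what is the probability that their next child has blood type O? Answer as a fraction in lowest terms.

Possible genotypes: Willem ∈ {I^B I^B, I^B i}; Dara ∈ {I^B I^B, I^B i}.
Weight each parental genotype pair by prior × P(type-B child):
  I^B I^B × I^B I^B: posterior weight 4/15; P(next child type O) = 0.
  I^B I^B × I^B i: posterior weight 4/15; P(next child type O) = 0.
  I^B i × I^B I^B: posterior weight 4/15; P(next child type O) = 0.
  I^B i × I^B i: posterior weight 1/5; P(next child type O) = 1/4.
Weighted sum = 1/20.

1/20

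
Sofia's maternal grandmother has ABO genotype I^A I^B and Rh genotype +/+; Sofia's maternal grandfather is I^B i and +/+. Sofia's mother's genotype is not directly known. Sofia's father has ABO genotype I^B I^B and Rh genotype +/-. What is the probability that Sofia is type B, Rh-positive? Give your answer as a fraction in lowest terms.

3/4

Sofia's mother's ABO genotype from I^A I^B × I^B i: 1/4 I^A I^B, 1/4 I^A i, 1/4 I^B I^B, 1/4 I^B i.
Crossing each possibility with the father I^B I^B and summing P(type B): 1/4·1/2 + 1/4·1/2 + 1/4·1 + 1/4·1 = 3/4.
Similarly for Rh via the mother's Rh distribution: P(Rh+) = 1.
Independent loci: 3/4 × 1 = 3/4.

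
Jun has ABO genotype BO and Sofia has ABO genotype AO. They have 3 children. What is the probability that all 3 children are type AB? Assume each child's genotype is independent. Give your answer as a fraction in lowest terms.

1/64

ABO cross BO × AO → 1/4 O, 1/4 A, 1/4 B, 1/4 AB.
So P(type AB) = 1/4 per child.
All 3 independent: (1/4)^3 = 1/64.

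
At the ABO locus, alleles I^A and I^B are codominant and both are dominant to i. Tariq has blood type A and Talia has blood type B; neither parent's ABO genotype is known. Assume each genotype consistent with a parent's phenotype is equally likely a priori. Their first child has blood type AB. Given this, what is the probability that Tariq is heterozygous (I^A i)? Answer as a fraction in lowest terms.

Possible genotypes: Tariq ∈ {I^A I^A, I^A i}; Talia ∈ {I^B I^B, I^B i}.
Weight each parental genotype pair by prior × P(type-AB child):
  I^A I^A × I^B I^B: posterior weight 4/9.
  I^A I^A × I^B i: posterior weight 2/9.
  I^A i × I^B I^B: posterior weight 2/9.
  I^A i × I^B i: posterior weight 1/9.
Sum the posterior weight over pairs where Tariq is I^A i: 1/3.

1/3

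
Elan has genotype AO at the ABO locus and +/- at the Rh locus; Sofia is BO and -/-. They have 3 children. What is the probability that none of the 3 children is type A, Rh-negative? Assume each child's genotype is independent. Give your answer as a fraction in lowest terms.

ABO cross AO × BO → 1/4 O, 1/4 A, 1/4 B, 1/4 AB.
Rh cross +/- × -/- → 1/2 Rh+, 1/2 Rh-; so P(type A, Rh-negative) = 1/4 × 1/2 = 1/8 per child.
P(not type A, Rh-negative) = 7/8 for one child; (7/8)^3 = 343/512.

343/512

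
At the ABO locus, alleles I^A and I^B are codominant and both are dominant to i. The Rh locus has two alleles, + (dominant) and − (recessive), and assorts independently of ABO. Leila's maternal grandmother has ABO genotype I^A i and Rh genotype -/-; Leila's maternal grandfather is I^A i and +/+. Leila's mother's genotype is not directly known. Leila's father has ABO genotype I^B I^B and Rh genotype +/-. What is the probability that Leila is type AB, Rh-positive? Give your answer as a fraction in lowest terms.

3/8

Leila's mother's ABO genotype from I^A i × I^A i: 1/4 I^A I^A, 1/2 I^A i, 1/4 i i.
Crossing each possibility with the father I^B I^B and summing P(type AB): 1/4·1 + 1/2·1/2 + 1/4·0 = 1/2.
Similarly for Rh via the mother's Rh distribution: P(Rh+) = 3/4.
Independent loci: 1/2 × 3/4 = 3/8.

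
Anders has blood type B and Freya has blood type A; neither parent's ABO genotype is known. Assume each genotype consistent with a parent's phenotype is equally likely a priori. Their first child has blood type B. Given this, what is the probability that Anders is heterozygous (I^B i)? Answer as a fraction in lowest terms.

Possible genotypes: Anders ∈ {I^B I^B, I^B i}; Freya ∈ {I^A I^A, I^A i}.
Weight each parental genotype pair by prior × P(type-B child):
  I^B I^B × I^A i: posterior weight 2/3.
  I^B i × I^A i: posterior weight 1/3.
Sum the posterior weight over pairs where Anders is I^B i: 1/3.

1/3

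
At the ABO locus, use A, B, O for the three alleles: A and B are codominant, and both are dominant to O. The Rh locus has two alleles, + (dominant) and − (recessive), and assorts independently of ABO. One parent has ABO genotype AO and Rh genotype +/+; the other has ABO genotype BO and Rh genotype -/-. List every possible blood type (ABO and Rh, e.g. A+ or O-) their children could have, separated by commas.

Gametes from AO × BO give offspring ABO genotypes AB, AO, BO, OO, i.e. phenotypes O, A, B, AB.
Rh cross +/+ × -/- → phenotypes Rh+.
Combining independently: O+, A+, B+, AB+.

O+, A+, B+, AB+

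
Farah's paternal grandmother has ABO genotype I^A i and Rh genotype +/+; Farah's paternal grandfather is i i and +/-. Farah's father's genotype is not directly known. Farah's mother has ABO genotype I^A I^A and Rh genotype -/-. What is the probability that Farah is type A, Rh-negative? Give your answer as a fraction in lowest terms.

Farah's father's ABO genotype from I^A i × i i: 1/2 I^A i, 1/2 i i.
Crossing each possibility with the mother I^A I^A and summing P(type A): 1/2·1 + 1/2·1 = 1.
Similarly for Rh via the father's Rh distribution: P(Rh-) = 1/4.
Independent loci: 1 × 1/4 = 1/4.

1/4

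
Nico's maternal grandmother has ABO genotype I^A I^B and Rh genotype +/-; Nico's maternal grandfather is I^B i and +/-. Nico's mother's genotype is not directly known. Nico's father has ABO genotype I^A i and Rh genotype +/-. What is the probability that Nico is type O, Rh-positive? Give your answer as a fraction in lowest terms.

Nico's mother's ABO genotype from I^A I^B × I^B i: 1/4 I^A I^B, 1/4 I^A i, 1/4 I^B I^B, 1/4 I^B i.
Crossing each possibility with the father I^A i and summing P(type O): 1/4·0 + 1/4·1/4 + 1/4·0 + 1/4·1/4 = 1/8.
Similarly for Rh via the mother's Rh distribution: P(Rh+) = 3/4.
Independent loci: 1/8 × 3/4 = 3/32.

3/32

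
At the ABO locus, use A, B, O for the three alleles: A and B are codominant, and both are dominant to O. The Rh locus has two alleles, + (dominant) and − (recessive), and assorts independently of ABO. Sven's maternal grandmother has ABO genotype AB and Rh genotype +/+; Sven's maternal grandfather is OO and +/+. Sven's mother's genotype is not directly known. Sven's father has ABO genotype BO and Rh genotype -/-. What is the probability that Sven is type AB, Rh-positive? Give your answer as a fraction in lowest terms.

1/8

Sven's mother's ABO genotype from AB × OO: 1/2 AO, 1/2 BO.
Crossing each possibility with the father BO and summing P(type AB): 1/2·1/4 + 1/2·0 = 1/8.
Similarly for Rh via the mother's Rh distribution: P(Rh+) = 1.
Independent loci: 1/8 × 1 = 1/8.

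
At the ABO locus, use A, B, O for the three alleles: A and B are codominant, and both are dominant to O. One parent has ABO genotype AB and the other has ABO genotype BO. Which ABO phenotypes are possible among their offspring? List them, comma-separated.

Gametes from AB × BO give offspring ABO genotypes AB, AO, BB, BO, i.e. phenotypes A, B, AB.

A, B, AB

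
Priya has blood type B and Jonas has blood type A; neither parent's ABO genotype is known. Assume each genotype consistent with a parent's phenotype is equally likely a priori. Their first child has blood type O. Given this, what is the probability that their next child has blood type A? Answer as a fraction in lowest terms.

Possible genotypes: Priya ∈ {I^B I^B, I^B i}; Jonas ∈ {I^A I^A, I^A i}.
Weight each parental genotype pair by prior × P(type-O child):
  I^B i × I^A i: posterior weight 1; P(next child type A) = 1/4.
Weighted sum = 1/4.

1/4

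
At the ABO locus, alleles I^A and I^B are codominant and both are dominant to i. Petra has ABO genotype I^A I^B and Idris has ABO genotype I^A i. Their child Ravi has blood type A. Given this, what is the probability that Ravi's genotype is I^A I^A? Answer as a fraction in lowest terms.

1/2

Cross I^A I^B × I^A i → 1/4 I^A I^A, 1/4 I^A I^B, 1/4 I^A i, 1/4 I^B i.
Type-A genotypes among offspring: I^A I^A (1/4), I^A i (1/4); total 1/2.
P(I^A I^A | type A) = (1/4) / (1/2) = 1/2.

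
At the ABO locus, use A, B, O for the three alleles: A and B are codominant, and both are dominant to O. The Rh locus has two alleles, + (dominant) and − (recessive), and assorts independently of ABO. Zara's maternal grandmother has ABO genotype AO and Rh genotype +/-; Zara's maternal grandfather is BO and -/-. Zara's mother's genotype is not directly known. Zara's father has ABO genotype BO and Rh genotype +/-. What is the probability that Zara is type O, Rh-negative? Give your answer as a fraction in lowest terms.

Zara's mother's ABO genotype from AO × BO: 1/4 AB, 1/4 AO, 1/4 BO, 1/4 OO.
Crossing each possibility with the father BO and summing P(type O): 1/4·0 + 1/4·1/4 + 1/4·1/4 + 1/4·1/2 = 1/4.
Similarly for Rh via the mother's Rh distribution: P(Rh-) = 3/8.
Independent loci: 1/4 × 3/8 = 3/32.

3/32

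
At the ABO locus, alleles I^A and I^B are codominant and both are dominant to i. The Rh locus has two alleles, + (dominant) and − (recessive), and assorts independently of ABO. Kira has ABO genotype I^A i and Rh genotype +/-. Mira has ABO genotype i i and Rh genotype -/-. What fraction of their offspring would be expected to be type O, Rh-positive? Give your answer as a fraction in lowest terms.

ABO cross I^A i × i i → offspring phenotypes: 1/2 O, 1/2 A.
Rh cross +/- × -/- → 1/2 Rh+, 1/2 Rh-.
Independent loci: P(type O, Rh-positive) = 1/2 × 1/2 = 1/4.

1/4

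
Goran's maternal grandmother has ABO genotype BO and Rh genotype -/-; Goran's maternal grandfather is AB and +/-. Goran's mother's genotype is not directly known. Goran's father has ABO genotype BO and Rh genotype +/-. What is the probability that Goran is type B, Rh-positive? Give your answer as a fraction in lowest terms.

25/64

Goran's mother's ABO genotype from BO × AB: 1/4 AB, 1/4 AO, 1/4 BB, 1/4 BO.
Crossing each possibility with the father BO and summing P(type B): 1/4·1/2 + 1/4·1/4 + 1/4·1 + 1/4·3/4 = 5/8.
Similarly for Rh via the mother's Rh distribution: P(Rh+) = 5/8.
Independent loci: 5/8 × 5/8 = 25/64.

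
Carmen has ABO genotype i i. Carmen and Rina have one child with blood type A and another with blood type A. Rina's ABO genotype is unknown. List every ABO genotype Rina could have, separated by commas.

I^A I^A, I^A I^B, I^A i

For each candidate genotype of Rina, check whether crossing it with i i can produce every observed child phenotype.
  I^A I^A → possible child types {A} ✓
  I^A I^B → possible child types {A, B} ✓
  I^A i → possible child types {O, A} ✓
  I^B I^B → possible child types {B} ✗
  I^B i → possible child types {O, B} ✗
  i i → possible child types {O} ✗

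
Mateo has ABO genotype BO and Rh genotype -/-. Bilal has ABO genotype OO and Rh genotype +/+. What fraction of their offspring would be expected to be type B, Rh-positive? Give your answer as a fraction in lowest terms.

1/2

ABO cross BO × OO → offspring phenotypes: 1/2 O, 1/2 B.
Rh cross -/- × +/+ → 1 Rh+.
Independent loci: P(type B, Rh-positive) = 1/2 × 1 = 1/2.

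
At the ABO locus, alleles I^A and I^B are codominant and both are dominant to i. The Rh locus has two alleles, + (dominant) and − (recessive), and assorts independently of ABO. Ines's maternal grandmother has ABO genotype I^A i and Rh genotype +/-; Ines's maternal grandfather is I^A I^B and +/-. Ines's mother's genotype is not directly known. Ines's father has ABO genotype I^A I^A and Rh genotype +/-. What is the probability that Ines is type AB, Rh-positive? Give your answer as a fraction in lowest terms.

Ines's mother's ABO genotype from I^A i × I^A I^B: 1/4 I^A I^A, 1/4 I^A I^B, 1/4 I^A i, 1/4 I^B i.
Crossing each possibility with the father I^A I^A and summing P(type AB): 1/4·0 + 1/4·1/2 + 1/4·0 + 1/4·1/2 = 1/4.
Similarly for Rh via the mother's Rh distribution: P(Rh+) = 3/4.
Independent loci: 1/4 × 3/4 = 3/16.

3/16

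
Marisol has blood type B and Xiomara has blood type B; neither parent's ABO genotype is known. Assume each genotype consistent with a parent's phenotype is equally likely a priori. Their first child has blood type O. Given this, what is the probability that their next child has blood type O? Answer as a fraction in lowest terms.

Possible genotypes: Marisol ∈ {I^B I^B, I^B i}; Xiomara ∈ {I^B I^B, I^B i}.
Weight each parental genotype pair by prior × P(type-O child):
  I^B i × I^B i: posterior weight 1; P(next child type O) = 1/4.
Weighted sum = 1/4.

1/4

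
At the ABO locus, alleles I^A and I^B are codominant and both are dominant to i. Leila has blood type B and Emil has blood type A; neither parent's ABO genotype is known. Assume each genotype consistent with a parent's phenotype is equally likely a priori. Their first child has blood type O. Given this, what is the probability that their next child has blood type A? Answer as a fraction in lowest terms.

Possible genotypes: Leila ∈ {I^B I^B, I^B i}; Emil ∈ {I^A I^A, I^A i}.
Weight each parental genotype pair by prior × P(type-O child):
  I^B i × I^A i: posterior weight 1; P(next child type A) = 1/4.
Weighted sum = 1/4.

1/4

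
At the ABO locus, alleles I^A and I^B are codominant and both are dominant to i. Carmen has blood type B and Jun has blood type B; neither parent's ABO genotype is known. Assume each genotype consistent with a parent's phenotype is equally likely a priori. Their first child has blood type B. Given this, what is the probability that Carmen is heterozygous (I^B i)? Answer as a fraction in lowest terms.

Possible genotypes: Carmen ∈ {I^B I^B, I^B i}; Jun ∈ {I^B I^B, I^B i}.
Weight each parental genotype pair by prior × P(type-B child):
  I^B I^B × I^B I^B: posterior weight 4/15.
  I^B I^B × I^B i: posterior weight 4/15.
  I^B i × I^B I^B: posterior weight 4/15.
  I^B i × I^B i: posterior weight 1/5.
Sum the posterior weight over pairs where Carmen is I^B i: 7/15.

7/15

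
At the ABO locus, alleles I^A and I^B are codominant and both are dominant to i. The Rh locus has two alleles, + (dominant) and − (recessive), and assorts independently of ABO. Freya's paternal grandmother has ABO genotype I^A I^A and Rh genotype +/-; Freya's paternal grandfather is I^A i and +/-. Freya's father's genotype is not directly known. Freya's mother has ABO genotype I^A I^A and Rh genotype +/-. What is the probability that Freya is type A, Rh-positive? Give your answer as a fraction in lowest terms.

Freya's father's ABO genotype from I^A I^A × I^A i: 1/2 I^A I^A, 1/2 I^A i.
Crossing each possibility with the mother I^A I^A and summing P(type A): 1/2·1 + 1/2·1 = 1.
Similarly for Rh via the father's Rh distribution: P(Rh+) = 3/4.
Independent loci: 1 × 3/4 = 3/4.

3/4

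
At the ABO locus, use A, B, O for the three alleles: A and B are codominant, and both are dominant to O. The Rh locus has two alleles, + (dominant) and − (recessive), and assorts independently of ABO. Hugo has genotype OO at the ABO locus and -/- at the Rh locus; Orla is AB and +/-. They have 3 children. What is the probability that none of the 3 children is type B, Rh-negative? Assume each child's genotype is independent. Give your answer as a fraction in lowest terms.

ABO cross OO × AB → 1/2 A, 1/2 B.
Rh cross -/- × +/- → 1/2 Rh+, 1/2 Rh-; so P(type B, Rh-negative) = 1/2 × 1/2 = 1/4 per child.
P(not type B, Rh-negative) = 3/4 for one child; (3/4)^3 = 27/64.

27/64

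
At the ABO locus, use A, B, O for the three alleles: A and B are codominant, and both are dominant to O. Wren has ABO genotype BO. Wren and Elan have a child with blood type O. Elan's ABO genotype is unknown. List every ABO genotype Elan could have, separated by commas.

AO, BO, OO

For each candidate genotype of Elan, check whether crossing it with BO can produce every observed child phenotype.
  AA → possible child types {A, AB} ✗
  AB → possible child types {A, B, AB} ✗
  AO → possible child types {O, A, B, AB} ✓
  BB → possible child types {B} ✗
  BO → possible child types {O, B} ✓
  OO → possible child types {O, B} ✓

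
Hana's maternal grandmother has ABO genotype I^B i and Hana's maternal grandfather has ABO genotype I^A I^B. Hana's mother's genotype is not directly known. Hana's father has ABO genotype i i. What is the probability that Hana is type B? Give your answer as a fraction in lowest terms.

Hana's mother's ABO genotype from I^B i × I^A I^B: 1/4 I^A I^B, 1/4 I^A i, 1/4 I^B I^B, 1/4 I^B i.
Crossing each possibility with the father i i and summing P(type B): 1/4·1/2 + 1/4·0 + 1/4·1 + 1/4·1/2 = 1/2.

1/2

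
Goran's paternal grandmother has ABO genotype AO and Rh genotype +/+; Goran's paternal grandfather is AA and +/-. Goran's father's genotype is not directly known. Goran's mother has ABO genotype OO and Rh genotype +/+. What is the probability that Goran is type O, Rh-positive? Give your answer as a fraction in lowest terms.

1/4

Goran's father's ABO genotype from AO × AA: 1/2 AA, 1/2 AO.
Crossing each possibility with the mother OO and summing P(type O): 1/2·0 + 1/2·1/2 = 1/4.
Similarly for Rh via the father's Rh distribution: P(Rh+) = 1.
Independent loci: 1/4 × 1 = 1/4.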